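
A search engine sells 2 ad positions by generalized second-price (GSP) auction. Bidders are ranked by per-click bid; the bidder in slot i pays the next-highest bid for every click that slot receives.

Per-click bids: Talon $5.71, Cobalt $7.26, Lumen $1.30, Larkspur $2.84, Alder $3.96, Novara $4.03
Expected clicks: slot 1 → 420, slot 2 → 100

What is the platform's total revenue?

Total revenue: $2801.20

Per-click bids in order: $7.26 (Cobalt) > $5.71 (Talon) > $4.03 (Novara) > …
Slot 1: Cobalt pays $5.71 × 420 = $2398.20
Slot 2: Talon pays $4.03 × 100 = $403.00
Total = $2801.20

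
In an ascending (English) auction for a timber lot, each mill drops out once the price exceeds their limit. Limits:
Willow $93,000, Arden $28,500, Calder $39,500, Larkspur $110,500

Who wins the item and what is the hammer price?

Rule: the price rises until one bidder remains; the winner pays the price at which the last rival dropped out.
Limits ranked: 110,500 (Larkspur) > 93,000 (Willow) > 39,500 (Calder) > 28,500 (Arden)
Willow is the last rival to drop out, at $93,000; Larkspur remains and wins at that price.

Larkspur wins at $93,000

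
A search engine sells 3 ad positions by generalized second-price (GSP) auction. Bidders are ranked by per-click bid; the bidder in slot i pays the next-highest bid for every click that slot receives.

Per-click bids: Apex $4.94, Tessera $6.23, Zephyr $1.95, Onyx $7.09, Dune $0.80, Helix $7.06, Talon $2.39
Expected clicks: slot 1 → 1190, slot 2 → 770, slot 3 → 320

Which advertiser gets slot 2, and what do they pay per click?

Ranked by bid: $7.09 (Onyx) > $7.06 (Helix) > $6.23 (Tessera) > $4.94 (Apex) > …
Slot 2 goes to the second-ranked bidder, Helix, who pays the next bid down: $6.23/click.

Helix; $6.23 per click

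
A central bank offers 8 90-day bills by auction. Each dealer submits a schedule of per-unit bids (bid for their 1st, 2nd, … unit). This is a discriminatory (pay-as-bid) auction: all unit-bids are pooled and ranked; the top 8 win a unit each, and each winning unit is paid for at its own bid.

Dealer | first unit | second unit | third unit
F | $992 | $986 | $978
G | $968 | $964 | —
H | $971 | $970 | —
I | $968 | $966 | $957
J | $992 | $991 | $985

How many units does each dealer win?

F 3, H 2, J 3

Merging the schedules and taking the best 8: 992 (F-1), 992 (J-1), 991 (J-2), 986 (F-2), 985 (J-3), 978 (F-3), 971 (H-1), 970 (H-2)
Next rejected bid: $968 (not a price — pay-as-bid).
Allocation: F 3, H 2, J 3.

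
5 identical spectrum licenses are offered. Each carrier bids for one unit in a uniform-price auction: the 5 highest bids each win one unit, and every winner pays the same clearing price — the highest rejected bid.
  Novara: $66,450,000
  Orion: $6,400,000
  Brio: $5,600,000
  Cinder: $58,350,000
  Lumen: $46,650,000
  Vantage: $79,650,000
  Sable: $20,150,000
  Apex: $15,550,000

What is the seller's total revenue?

Sorting: 79,650,000 (Vantage), 66,450,000 (Novara), 58,350,000 (Cinder), 46,650,000 (Lumen), 20,150,000 (Sable), 15,550,000 (Apex), 6,400,000 (Orion), …
The 5 highest are Vantage, Novara, Cinder, Lumen, Sable.
Clearing price = highest rejected bid = $15,550,000.
Total revenue = 5 × $15,550,000 = $77,750,000.

Total revenue: $77,750,000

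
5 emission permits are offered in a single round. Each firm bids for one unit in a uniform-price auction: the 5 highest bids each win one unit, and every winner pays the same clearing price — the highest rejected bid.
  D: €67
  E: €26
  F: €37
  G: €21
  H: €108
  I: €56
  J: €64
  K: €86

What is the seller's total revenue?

Sorting: 108 (H), 86 (K), 67 (D), 64 (J), 56 (I), 37 (F), 26 (E), …
Top 5: H, K, D, J, I.
First losing bid is F's €37, which sets the uniform price.
Total revenue = 5 × €37 = €185.

Total revenue: €185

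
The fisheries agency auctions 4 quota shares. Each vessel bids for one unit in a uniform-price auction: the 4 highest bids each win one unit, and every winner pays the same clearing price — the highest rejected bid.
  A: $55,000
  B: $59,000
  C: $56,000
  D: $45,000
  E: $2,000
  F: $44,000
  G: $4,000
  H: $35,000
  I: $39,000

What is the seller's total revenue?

Total revenue: $176,000

Bids ranked high→low: 59,000 (B), 56,000 (C), 55,000 (A), 45,000 (D), 44,000 (F), 39,000 (I), …
The 4 highest are B, C, A, D.
Clearing price = highest rejected bid = $44,000.
Total revenue = 4 × $44,000 = $176,000.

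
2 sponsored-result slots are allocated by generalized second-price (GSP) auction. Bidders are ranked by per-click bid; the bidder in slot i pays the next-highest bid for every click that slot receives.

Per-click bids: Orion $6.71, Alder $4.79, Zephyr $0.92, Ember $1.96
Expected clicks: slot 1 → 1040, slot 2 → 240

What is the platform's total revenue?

Total revenue: $5452.00

Per-click bids in order: $6.71 (Orion) > $4.79 (Alder) > $1.96 (Ember) > …
Slot 1: Orion pays $4.79 × 1040 = $4981.60
Slot 2: Alder pays $1.96 × 240 = $470.40
Total = $5452.00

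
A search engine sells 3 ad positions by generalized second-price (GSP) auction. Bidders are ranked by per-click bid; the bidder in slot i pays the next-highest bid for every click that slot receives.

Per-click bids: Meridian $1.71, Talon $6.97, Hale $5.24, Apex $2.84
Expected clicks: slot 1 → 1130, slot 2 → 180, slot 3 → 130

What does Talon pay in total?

Talon pays $5921.20

Per-click bids in order: $6.97 (Talon) > $5.24 (Hale) > $2.84 (Apex) > $1.71 (Meridian)
Talon holds slot 1 → pays next bid $5.24 × 1130 clicks = $5921.20.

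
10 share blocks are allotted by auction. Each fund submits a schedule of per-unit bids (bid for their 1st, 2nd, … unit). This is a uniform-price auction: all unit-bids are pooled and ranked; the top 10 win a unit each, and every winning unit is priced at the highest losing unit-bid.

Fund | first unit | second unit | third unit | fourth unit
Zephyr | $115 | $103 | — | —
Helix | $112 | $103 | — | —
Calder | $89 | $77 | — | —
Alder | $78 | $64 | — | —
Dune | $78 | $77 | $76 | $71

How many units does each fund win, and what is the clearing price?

Alder 1, Calder 2, Dune 3, Helix 2, Zephyr 2; clearing price $71

Merging the schedules and taking the best 10: 115 (Zephyr-1), 112 (Helix-1), 103 (Zephyr-2), 103 (Helix-2), 89 (Calder-1), 78 (Alder-1), 78 (Dune-1), 77 (Calder-2), 77 (Dune-2), 76 (Dune-3)
First bid not allocated: $71.
Allocation: Alder 1, Calder 2, Dune 3, Helix 2, Zephyr 2.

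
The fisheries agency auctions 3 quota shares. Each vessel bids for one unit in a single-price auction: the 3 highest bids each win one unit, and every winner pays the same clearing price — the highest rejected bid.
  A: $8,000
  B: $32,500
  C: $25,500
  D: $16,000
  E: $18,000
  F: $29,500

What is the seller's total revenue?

Total revenue: $54,000

Ordering the bids: 32,500 (B), 29,500 (F), 25,500 (C), 18,000 (E), 16,000 (D), …
Top 3: B, F, C.
Clearing price = highest rejected bid = $18,000.
Total revenue = 3 × $18,000 = $54,000.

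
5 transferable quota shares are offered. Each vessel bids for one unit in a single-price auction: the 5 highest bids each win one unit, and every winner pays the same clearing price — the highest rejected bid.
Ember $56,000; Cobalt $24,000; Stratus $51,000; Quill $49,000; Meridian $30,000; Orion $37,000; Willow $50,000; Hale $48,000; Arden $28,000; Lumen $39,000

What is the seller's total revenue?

Total revenue: $195,000

Bids ranked high→low: 56,000 (Ember), 51,000 (Stratus), 50,000 (Willow), 49,000 (Quill), 48,000 (Hale), 39,000 (Lumen), 37,000 (Orion), …
Winners (5 units): Ember, Stratus, Willow, Quill, Hale.
First losing bid is Lumen's $39,000, which sets the uniform price.
Total revenue = 5 × $39,000 = $195,000.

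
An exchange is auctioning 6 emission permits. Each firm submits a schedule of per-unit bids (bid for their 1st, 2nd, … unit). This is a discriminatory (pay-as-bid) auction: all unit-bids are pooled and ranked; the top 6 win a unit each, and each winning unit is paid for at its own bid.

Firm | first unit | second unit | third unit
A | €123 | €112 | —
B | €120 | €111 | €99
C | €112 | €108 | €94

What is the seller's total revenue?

Merging the schedules and taking the best 6: 123 (A-1), 120 (B-1), 112 (A-2), 112 (C-1), 111 (B-2), 108 (C-2)
Next rejected bid: €99 (not a price — pay-as-bid).
Each winning unit pays its own bid.
Revenue = 123 + 120 + 112 + 112 + 111 + 108 = €686.

Total revenue: €686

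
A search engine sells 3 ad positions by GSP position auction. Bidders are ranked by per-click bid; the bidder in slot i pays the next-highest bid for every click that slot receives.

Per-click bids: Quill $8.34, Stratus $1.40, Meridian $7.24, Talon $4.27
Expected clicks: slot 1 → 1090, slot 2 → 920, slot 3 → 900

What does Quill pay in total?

Quill pays $7891.60

Ranked by bid: $8.34 (Quill) > $7.24 (Meridian) > $4.27 (Talon) > $1.40 (Stratus)
Quill holds slot 1 → pays next bid $7.24 × 1090 clicks = $7891.60.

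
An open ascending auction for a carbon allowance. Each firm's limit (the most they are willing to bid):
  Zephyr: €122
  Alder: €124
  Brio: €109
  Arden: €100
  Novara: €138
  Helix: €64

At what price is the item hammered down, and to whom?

Novara wins at €124

Rule: the price rises until one bidder remains; the winner pays the price at which the last rival dropped out.
Limits in order: 138 (Novara) > 124 (Alder) > 122 (Zephyr) > 109 (Brio) > 100 (Arden) > 64 (Helix)
Once the price passes €124, only Novara is left; the hammer falls at Alder's limit of €124.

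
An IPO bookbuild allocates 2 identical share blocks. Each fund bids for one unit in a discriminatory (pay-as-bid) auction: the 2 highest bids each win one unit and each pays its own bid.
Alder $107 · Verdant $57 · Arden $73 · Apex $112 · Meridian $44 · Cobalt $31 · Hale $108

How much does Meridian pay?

Meridian pays $0

Bids ranked high→low: 112 (Apex), 108 (Hale), 107 (Alder), 73 (Arden), …
Top 2: Apex, Hale.
Meridian does not win → $0.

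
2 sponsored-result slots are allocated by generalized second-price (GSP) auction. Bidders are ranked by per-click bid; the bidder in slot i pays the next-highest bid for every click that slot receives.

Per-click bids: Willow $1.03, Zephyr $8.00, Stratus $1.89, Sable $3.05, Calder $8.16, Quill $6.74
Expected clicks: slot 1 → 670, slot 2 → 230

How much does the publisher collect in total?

Ranked by bid: $8.16 (Calder) > $8.00 (Zephyr) > $6.74 (Quill) > …
Slot 1: Calder pays $8.00 × 670 = $5360.00
Slot 2: Zephyr pays $6.74 × 230 = $1550.20
Total = $6910.20

Total revenue: $6910.20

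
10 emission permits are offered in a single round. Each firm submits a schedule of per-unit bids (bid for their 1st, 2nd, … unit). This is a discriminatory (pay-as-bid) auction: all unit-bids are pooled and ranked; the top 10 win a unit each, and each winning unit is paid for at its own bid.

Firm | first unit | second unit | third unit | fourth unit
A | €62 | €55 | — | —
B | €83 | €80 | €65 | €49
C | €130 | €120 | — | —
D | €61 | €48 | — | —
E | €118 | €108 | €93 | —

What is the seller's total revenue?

All unit-bids, highest first — top 10: 130 (C-1), 120 (C-2), 118 (E-1), 108 (E-2), 93 (E-3), 83 (B-1), 80 (B-2), 65 (B-3), 62 (A-1), 61 (D-1)
Next rejected bid: €55 (not a price — pay-as-bid).
Each winning unit pays its own bid.
Revenue = 130 + 120 + 118 + 108 + 93 + 83 + 80 + 65 + 62 + 61 = €920.

Total revenue: €920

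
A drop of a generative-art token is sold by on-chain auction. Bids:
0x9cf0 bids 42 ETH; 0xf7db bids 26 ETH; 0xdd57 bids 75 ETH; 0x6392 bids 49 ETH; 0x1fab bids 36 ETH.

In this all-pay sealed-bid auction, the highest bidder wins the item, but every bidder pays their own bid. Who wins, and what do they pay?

0xdd57 pays 75 ETH

All-pay sealed-bid auction: the highest bidder wins the item, but every bidder pays their own bid.
Bids in order: 75 (0xdd57) > 49 (0x6392) > 42 (0x9cf0) > 36 (0x1fab) > 26 (0xf7db)
0xdd57 is highest and takes the item; every bidder forfeits their bid.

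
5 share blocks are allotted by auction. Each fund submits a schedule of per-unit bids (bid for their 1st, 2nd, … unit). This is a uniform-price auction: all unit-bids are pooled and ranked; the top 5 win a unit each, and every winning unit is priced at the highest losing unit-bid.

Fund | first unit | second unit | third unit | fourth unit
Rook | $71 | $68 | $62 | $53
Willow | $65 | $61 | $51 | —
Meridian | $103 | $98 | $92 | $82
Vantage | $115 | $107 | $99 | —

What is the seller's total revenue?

Total revenue: $460

Merging the schedules and taking the best 5: 115 (Vantage-1), 107 (Vantage-2), 103 (Meridian-1), 99 (Vantage-3), 98 (Meridian-2)
Highest rejected unit-bid = $92.
Allocation: Meridian 2, Vantage 3. Every unit priced at $92.
Revenue = 5 × 92 = $460.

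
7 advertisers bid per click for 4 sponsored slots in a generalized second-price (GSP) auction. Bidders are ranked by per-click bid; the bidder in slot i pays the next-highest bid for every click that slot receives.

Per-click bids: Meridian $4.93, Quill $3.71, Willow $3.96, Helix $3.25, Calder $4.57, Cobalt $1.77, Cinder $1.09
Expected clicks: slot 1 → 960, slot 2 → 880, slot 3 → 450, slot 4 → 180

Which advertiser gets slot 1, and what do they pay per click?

Meridian; $4.57 per click

Per-click bids in order: $4.93 (Meridian) > $4.57 (Calder) > $3.96 (Willow) > $3.71 (Quill) > $3.25 (Helix) > …
Slot 1 goes to the first-ranked bidder, Meridian, who pays the next bid down: $4.57/click.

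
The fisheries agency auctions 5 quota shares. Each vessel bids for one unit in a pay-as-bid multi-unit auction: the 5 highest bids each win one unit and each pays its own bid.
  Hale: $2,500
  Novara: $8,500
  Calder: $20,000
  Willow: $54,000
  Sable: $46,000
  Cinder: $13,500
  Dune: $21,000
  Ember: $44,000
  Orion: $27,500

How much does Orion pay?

Sorting: 54,000 (Willow), 46,000 (Sable), 44,000 (Ember), 27,500 (Orion), 21,000 (Dune), 20,000 (Calder), 13,500 (Cinder), …
Winners (5 units): Willow, Sable, Ember, Orion, Dune.
Orion wins → own bid $27,500.

Orion pays $27,500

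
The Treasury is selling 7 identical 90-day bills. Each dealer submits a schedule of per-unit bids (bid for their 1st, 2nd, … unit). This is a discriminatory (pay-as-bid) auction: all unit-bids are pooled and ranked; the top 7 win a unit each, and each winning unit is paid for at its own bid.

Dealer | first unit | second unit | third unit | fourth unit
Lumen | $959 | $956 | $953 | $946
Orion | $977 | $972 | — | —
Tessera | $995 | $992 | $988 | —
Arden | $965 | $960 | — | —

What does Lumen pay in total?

Lumen pays $0

All unit-bids, highest first — top 7: 995 (Tessera-1), 992 (Tessera-2), 988 (Tessera-3), 977 (Orion-1), 972 (Orion-2), 965 (Arden-1), 960 (Arden-2)
Next rejected bid: $959 (not a price — pay-as-bid).
Lumen wins no units.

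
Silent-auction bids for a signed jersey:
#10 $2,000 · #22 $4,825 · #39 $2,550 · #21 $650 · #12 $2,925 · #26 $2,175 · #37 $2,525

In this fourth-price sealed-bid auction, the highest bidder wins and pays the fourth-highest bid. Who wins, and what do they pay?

Bids ranked: 4,825 (#22) > 2,925 (#12) > 2,550 (#39) > 2,525 (#37) > 2,175 (#26) > 2,000 (#10) > …
#22 is highest; pays the fourth-highest bid, $2,525.

#22 pays $2,525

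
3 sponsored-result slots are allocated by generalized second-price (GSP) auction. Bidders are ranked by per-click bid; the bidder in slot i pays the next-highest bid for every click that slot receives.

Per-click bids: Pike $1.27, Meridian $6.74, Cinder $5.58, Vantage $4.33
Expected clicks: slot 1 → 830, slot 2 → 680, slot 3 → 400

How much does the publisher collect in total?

Total revenue: $8083.80

Ranked by bid: $6.74 (Meridian) > $5.58 (Cinder) > $4.33 (Vantage) > $1.27 (Pike)
Slot 1: Meridian pays $5.58 × 830 = $4631.40
Slot 2: Cinder pays $4.33 × 680 = $2944.40
Slot 3: Vantage pays $1.27 × 400 = $508.00
Total = $8083.80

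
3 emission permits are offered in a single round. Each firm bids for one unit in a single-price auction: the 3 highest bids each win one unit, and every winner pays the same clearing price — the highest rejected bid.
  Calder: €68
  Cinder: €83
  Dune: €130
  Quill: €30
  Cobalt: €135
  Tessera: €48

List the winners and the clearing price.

Ordering the bids: 135 (Cobalt), 130 (Dune), 83 (Cinder), 68 (Calder), 48 (Tessera), …
The 3 highest are Cobalt, Dune, Cinder.
Highest unsuccessful bid: €68 → clearing price.

Cobalt, Dune, Cinder; each pays €68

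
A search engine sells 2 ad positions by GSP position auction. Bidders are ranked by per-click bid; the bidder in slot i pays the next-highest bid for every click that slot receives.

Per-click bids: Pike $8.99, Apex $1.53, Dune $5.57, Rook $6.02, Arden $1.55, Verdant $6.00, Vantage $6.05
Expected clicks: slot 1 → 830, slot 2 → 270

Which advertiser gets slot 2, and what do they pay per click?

Vantage; $6.02 per click

Sorting advertisers: $8.99 (Pike) > $6.05 (Vantage) > $6.02 (Rook) > …
Slot 2 goes to the second-ranked bidder, Vantage, who pays the next bid down: $6.02/click.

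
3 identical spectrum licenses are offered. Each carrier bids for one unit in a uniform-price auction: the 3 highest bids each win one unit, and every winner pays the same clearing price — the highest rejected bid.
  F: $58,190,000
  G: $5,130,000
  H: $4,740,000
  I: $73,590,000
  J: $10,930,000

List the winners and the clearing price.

Bids ranked high→low: 73,590,000 (I), 58,190,000 (F), 10,930,000 (J), 5,130,000 (G), 4,740,000 (H)
Top 3: I, F, J.
First losing bid is G's $5,130,000, which sets the uniform price.

I, F, J; each pays $5,130,000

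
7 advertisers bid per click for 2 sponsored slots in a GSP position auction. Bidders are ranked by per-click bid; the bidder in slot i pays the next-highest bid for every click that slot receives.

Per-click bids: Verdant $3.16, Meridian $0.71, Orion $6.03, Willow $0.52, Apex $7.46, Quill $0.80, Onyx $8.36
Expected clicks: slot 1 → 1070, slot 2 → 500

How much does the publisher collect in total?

Ranked by bid: $8.36 (Onyx) > $7.46 (Apex) > $6.03 (Orion) > …
Slot 1: Onyx pays $7.46 × 1070 = $7982.20
Slot 2: Apex pays $6.03 × 500 = $3015.00
Total = $10997.20

Total revenue: $10997.20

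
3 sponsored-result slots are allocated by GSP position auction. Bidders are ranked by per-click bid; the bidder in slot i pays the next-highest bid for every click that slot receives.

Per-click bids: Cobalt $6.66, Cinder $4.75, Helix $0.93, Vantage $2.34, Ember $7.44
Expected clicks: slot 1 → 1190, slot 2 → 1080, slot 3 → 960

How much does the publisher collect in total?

Total revenue: $15301.80

Per-click bids in order: $7.44 (Ember) > $6.66 (Cobalt) > $4.75 (Cinder) > $2.34 (Vantage) > …
Slot 1: Ember pays $6.66 × 1190 = $7925.40
Slot 2: Cobalt pays $4.75 × 1080 = $5130.00
Slot 3: Cinder pays $2.34 × 960 = $2246.40
Total = $15301.80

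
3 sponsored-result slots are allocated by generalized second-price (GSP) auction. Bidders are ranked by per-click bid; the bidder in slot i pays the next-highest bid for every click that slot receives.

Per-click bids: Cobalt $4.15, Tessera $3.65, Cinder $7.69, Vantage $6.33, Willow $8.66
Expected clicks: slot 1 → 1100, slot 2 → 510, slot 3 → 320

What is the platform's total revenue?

Sorting advertisers: $8.66 (Willow) > $7.69 (Cinder) > $6.33 (Vantage) > $4.15 (Cobalt) > …
Slot 1: Willow pays $7.69 × 1100 = $8459.00
Slot 2: Cinder pays $6.33 × 510 = $3228.30
Slot 3: Vantage pays $4.15 × 320 = $1328.00
Total = $13015.30

Total revenue: $13015.30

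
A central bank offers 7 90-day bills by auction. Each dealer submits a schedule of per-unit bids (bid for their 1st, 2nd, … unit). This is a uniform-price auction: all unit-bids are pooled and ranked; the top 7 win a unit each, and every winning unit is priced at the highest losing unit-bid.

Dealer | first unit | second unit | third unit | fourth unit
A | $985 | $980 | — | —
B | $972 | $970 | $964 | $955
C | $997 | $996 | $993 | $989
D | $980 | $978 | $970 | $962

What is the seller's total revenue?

Total revenue: $6,846

Pooled unit-bids ranked (top 7): 997 (C-1), 996 (C-2), 993 (C-3), 989 (C-4), 985 (A-1), 980 (A-2), 980 (D-1)
Highest rejected unit-bid = $978.
Allocation: A 2, C 4, D 1. Every unit priced at $978.
Revenue = 7 × 978 = $6,846.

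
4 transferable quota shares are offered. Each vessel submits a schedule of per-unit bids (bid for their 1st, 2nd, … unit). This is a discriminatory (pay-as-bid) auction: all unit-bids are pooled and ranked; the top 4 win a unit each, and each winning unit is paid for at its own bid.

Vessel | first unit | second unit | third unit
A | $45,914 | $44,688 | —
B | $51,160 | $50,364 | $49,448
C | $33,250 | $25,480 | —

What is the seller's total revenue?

All unit-bids, highest first — top 4: 51,160 (B-1), 50,364 (B-2), 49,448 (B-3), 45,914 (A-1)
Next rejected bid: $44,688 (not a price — pay-as-bid).
Each winning unit pays its own bid.
Revenue = 51,160 + 50,364 + 49,448 + 45,914 = $196,886.

Total revenue: $196,886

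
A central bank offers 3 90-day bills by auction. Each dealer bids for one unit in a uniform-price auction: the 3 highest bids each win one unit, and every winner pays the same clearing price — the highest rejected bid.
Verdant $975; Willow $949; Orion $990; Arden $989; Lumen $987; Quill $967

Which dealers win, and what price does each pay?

Orion, Arden, Lumen; each pays $975

Sorting: 990 (Orion), 989 (Arden), 987 (Lumen), 975 (Verdant), 967 (Quill), …
The 3 highest are Orion, Arden, Lumen.
Clearing price = highest rejected bid = $975.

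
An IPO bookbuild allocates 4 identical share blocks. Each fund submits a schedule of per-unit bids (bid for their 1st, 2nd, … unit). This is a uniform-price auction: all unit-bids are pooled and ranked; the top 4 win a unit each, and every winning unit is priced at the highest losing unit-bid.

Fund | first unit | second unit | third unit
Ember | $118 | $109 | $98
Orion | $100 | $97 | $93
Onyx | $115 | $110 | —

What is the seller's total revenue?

Pooled unit-bids ranked (top 4): 118 (Ember-1), 115 (Onyx-1), 110 (Onyx-2), 109 (Ember-2)
Highest rejected unit-bid = $100.
Allocation: Ember 2, Onyx 2. Every unit priced at $100.
Revenue = 4 × 100 = $400.

Total revenue: $400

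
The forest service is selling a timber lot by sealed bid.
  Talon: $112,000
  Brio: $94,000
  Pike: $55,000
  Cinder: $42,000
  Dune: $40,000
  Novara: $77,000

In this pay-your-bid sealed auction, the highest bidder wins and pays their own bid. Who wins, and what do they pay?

Talon pays $112,000

Sorting bids: 112,000 (Talon) > 94,000 (Brio) > 77,000 (Novara) > 55,000 (Pike) > 42,000 (Cinder) > 40,000 (Dune)
First-price: Talon pays what they bid, $112,000.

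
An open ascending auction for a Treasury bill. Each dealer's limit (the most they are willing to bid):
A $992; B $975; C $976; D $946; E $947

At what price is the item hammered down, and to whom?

A wins at $976

Sorting limits: 992 (A) > 976 (C) > 975 (B) > 947 (E) > 946 (D)
Once the price passes $976, only A is left; the hammer falls at C's limit of $976.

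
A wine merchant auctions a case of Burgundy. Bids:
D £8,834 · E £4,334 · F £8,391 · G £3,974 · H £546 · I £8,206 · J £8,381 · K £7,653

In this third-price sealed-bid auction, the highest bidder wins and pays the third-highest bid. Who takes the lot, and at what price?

D pays £8,381

Third-price sealed-bid auction: the highest bidder wins and pays the third-highest bid.
Bids in order: 8,834 (D) > 8,391 (F) > 8,381 (J) > 8,206 (I) > 7,653 (K) > 4,334 (E) > …
D is highest; pays the third-highest bid, £8,381.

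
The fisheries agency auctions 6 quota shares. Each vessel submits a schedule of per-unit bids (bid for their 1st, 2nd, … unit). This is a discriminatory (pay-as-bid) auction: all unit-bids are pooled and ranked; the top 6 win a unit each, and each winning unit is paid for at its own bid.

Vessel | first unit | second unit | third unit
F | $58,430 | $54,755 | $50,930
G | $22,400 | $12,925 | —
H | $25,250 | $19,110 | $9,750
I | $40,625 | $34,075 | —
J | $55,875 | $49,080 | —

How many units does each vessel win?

Pooled unit-bids ranked (top 6): 58,430 (F-1), 55,875 (J-1), 54,755 (F-2), 50,930 (F-3), 49,080 (J-2), 40,625 (I-1)
Next rejected bid: $34,075 (not a price — pay-as-bid).
Allocation: F 3, I 1, J 2.

F 3, I 1, J 2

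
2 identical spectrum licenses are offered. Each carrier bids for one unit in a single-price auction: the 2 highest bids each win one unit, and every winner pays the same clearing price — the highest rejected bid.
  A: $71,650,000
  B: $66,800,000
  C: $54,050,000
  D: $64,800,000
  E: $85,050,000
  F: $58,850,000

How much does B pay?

Sorting: 85,050,000 (E), 71,650,000 (A), 66,800,000 (B), 64,800,000 (D), …
Top 2: E, A.
Clearing price = highest rejected bid = $66,800,000.
B does not win → pays $0.

B pays $0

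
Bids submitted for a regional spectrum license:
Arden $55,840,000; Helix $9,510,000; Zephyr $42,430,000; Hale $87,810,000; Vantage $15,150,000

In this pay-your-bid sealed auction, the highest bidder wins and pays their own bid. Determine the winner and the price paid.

Hale pays $87,810,000

Bids ranked: 87,810,000 (Hale) > 55,840,000 (Arden) > 42,430,000 (Zephyr) > 15,150,000 (Vantage) > 9,510,000 (Helix)
First-price: Hale pays what they bid, $87,810,000.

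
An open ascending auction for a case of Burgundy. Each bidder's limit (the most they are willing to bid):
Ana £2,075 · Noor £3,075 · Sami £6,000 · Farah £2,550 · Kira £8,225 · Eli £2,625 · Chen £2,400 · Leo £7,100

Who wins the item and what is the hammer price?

Rule: the price rises until one bidder remains; the winner pays the price at which the last rival dropped out.
Limits ranked: 8,225 (Kira) > 7,100 (Leo) > 6,000 (Sami) > 3,075 (Noor) > 2,625 (Eli) > 2,550 (Farah) > …
Bidding ends when Leo exits at £7,100; Kira takes it.

Kira wins at £7,100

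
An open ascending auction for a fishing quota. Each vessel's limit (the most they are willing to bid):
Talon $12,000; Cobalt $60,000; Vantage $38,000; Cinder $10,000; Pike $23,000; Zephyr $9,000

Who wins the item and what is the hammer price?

Cobalt wins at $38,000

Rule: the price rises until one bidder remains; the winner pays the price at which the last rival dropped out.
Sorting limits: 60,000 (Cobalt) > 38,000 (Vantage) > 23,000 (Pike) > 12,000 (Talon) > 10,000 (Cinder) > 9,000 (Zephyr)
Once the price passes $38,000, only Cobalt is left; the hammer falls at Vantage's limit of $38,000.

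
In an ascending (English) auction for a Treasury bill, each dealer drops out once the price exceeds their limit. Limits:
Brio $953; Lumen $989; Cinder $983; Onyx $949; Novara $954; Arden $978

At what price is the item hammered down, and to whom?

Sorting limits: 989 (Lumen) > 983 (Cinder) > 978 (Arden) > 954 (Novara) > 953 (Brio) > 949 (Onyx)
Bidding ends when Cinder exits at $983; Lumen takes it.

Lumen wins at $983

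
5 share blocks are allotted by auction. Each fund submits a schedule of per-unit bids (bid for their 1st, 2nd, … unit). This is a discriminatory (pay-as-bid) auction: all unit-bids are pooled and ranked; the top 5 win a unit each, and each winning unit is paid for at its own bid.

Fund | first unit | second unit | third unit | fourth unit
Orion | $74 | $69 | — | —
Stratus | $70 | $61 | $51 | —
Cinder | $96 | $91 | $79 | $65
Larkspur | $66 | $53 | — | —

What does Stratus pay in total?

Stratus pays $70

Pooled unit-bids ranked (top 5): 96 (Cinder-1), 91 (Cinder-2), 79 (Cinder-3), 74 (Orion-1), 70 (Stratus-1)
Next rejected bid: $69 (not a price — pay-as-bid).
Stratus's winning unit-bids: 70 = $70.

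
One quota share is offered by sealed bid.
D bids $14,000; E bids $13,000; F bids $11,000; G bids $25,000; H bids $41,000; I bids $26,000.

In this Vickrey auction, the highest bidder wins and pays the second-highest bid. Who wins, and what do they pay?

H pays $26,000

Rule: the highest bidder wins and pays the second-highest bid.
Bids in order: 41,000 (H) > 26,000 (I) > 25,000 (G) > 14,000 (D) > 13,000 (E) > 11,000 (F)
Second-price: H pays I's bid of $26,000.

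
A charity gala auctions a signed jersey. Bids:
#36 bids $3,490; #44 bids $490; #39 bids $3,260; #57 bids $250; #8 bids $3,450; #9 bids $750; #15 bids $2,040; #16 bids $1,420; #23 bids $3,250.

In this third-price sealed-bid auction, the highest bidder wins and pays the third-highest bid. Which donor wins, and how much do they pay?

Rule: the highest bidder wins and pays the third-highest bid.
Bids ranked: 3,490 (#36) > 3,450 (#8) > 3,260 (#39) > 3,250 (#23) > 2,040 (#15) > 1,420 (#16) > …
#36 wins; payment is bid #3 in the ranking = $3,260.

#36 pays $3,260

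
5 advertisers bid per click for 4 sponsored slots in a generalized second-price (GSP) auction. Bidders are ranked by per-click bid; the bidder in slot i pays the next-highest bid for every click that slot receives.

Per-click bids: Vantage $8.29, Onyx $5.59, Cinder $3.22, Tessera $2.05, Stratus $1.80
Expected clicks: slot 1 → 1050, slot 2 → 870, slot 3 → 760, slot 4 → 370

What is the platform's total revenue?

Per-click bids in order: $8.29 (Vantage) > $5.59 (Onyx) > $3.22 (Cinder) > $2.05 (Tessera) > $1.80 (Stratus)
Slot 1: Vantage pays $5.59 × 1050 = $5869.50
Slot 2: Onyx pays $3.22 × 870 = $2801.40
Slot 3: Cinder pays $2.05 × 760 = $1558.00
Slot 4: Tessera pays $1.80 × 370 = $666.00
Total = $10894.90

Total revenue: $10894.90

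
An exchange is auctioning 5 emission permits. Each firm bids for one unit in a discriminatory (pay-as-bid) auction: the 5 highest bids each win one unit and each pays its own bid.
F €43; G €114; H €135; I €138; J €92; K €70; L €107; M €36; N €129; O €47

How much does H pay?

H pays €135

Ordering the bids: 138 (I), 135 (H), 129 (N), 114 (G), 107 (L), 92 (J), 70 (K), …
Top 5: I, H, N, G, L.
H wins → own bid €135.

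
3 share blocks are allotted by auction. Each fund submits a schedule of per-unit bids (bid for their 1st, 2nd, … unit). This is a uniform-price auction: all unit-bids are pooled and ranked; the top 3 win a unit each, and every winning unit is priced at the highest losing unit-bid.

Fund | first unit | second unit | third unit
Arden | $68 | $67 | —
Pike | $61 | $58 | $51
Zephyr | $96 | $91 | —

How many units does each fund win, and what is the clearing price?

All unit-bids, highest first — top 3: 96 (Zephyr-1), 91 (Zephyr-2), 68 (Arden-1)
Highest rejected unit-bid = $67.
Allocation: Arden 1, Zephyr 2.

Arden 1, Zephyr 2; clearing price $67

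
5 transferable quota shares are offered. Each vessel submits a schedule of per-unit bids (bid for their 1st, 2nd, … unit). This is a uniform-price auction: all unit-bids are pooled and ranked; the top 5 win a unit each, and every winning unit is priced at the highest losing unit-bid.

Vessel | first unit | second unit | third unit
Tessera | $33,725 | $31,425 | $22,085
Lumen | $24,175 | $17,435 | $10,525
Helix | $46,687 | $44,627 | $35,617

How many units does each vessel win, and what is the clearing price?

All unit-bids, highest first — top 5: 46,687 (Helix-1), 44,627 (Helix-2), 35,617 (Helix-3), 33,725 (Tessera-1), 31,425 (Tessera-2)
First bid not allocated: $24,175.
Allocation: Helix 3, Tessera 2.

Helix 3, Tessera 2; clearing price $24,175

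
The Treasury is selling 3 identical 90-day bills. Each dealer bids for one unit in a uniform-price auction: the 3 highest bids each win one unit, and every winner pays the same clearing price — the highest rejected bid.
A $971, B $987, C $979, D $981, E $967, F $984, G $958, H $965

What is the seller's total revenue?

Total revenue: $2,937

Ordering the bids: 987 (B), 984 (F), 981 (D), 979 (C), 971 (A), …
Top 3: B, F, D.
First losing bid is C's $979, which sets the uniform price.
Total revenue = 3 × $979 = $2,937.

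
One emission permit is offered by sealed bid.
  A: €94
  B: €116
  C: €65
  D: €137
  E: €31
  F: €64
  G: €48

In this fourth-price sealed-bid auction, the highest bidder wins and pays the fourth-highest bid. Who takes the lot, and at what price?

Bids ranked: 137 (D) > 116 (B) > 94 (A) > 65 (C) > 64 (F) > 48 (G) > …
D wins; payment is bid #4 in the ranking = €65.

D pays €65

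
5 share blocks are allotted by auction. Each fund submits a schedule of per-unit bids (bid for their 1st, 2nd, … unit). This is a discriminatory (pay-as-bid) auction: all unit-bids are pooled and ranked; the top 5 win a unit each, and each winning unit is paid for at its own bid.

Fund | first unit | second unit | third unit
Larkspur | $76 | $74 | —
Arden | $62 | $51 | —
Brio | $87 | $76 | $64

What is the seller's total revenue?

Total revenue: $377

Pooled unit-bids ranked (top 5): 87 (Brio-1), 76 (Larkspur-1), 76 (Brio-2), 74 (Larkspur-2), 64 (Brio-3)
Next rejected bid: $62 (not a price — pay-as-bid).
Each winning unit pays its own bid.
Revenue = 87 + 76 + 76 + 74 + 64 = $377.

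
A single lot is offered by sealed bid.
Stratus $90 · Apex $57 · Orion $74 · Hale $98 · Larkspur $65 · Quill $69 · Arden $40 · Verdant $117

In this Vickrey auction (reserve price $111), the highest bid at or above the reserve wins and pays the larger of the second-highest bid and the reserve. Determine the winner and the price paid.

Verdant pays $111

Rule: the highest bid at or above the reserve wins and pays the larger of the second-highest bid and the reserve.
Sorting bids: 117 (Verdant) > 98 (Hale) > 90 (Stratus) > 74 (Orion) > 69 (Quill) > 65 (Larkspur) > …
Highest eligible bid: Verdant at $117.
Second-highest bid $98 is below the reserve $111, so the reserve binds → payment $111.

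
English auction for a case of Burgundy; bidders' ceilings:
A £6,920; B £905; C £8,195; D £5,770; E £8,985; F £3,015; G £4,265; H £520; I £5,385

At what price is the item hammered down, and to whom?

E wins at £8,195

Sorting limits: 8,985 (E) > 8,195 (C) > 6,920 (A) > 5,770 (D) > 5,385 (I) > 4,265 (G) > …
Bidding ends when C exits at £8,195; E takes it.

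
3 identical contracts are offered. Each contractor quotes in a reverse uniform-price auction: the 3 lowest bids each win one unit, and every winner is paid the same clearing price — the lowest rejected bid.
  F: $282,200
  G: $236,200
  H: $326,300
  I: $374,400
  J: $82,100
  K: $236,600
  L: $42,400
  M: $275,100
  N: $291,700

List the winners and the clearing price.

L, J, G; each is paid $236,600

Ordering the bids: 42,400 (L), 82,100 (J), 236,200 (G), 236,600 (K), 275,100 (M), …
The 3 lowest are L, J, G.
Lowest unsuccessful bid: $236,600 → clearing price.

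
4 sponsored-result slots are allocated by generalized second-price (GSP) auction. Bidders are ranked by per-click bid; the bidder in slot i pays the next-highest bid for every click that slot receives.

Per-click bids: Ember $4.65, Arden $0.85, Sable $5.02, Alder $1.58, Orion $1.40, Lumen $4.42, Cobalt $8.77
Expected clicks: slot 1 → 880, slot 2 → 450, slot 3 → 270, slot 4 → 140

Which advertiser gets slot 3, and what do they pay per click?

Sorting advertisers: $8.77 (Cobalt) > $5.02 (Sable) > $4.65 (Ember) > $4.42 (Lumen) > $1.58 (Alder) > …
Slot 3 goes to the third-ranked bidder, Ember, who pays the next bid down: $4.42/click.

Ember; $4.42 per click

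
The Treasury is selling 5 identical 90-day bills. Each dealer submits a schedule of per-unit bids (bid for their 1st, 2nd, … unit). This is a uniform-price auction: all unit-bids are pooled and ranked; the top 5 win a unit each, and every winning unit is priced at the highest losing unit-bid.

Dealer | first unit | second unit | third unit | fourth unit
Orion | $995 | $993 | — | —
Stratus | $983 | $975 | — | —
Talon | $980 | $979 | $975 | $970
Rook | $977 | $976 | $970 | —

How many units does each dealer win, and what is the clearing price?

Orion 2, Stratus 1, Talon 2; clearing price $977

All unit-bids, highest first — top 5: 995 (Orion-1), 993 (Orion-2), 983 (Stratus-1), 980 (Talon-1), 979 (Talon-2)
Highest rejected unit-bid = $977.
Allocation: Orion 2, Stratus 1, Talon 2.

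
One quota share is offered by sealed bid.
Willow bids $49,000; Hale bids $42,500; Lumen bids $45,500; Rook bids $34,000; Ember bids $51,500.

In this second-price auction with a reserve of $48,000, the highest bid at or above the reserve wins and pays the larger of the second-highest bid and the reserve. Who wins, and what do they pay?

Ember pays $49,000

Second-price auction with a reserve of $48,000: the highest bid at or above the reserve wins and pays the larger of the second-highest bid and the reserve.
Bids ranked: 51,500 (Ember) > 49,000 (Willow) > 45,500 (Lumen) > 42,500 (Hale) > 34,000 (Rook)
Highest eligible bid: Ember at $51,500.
Second-highest bid $49,000 exceeds the reserve $48,000 → payment $49,000.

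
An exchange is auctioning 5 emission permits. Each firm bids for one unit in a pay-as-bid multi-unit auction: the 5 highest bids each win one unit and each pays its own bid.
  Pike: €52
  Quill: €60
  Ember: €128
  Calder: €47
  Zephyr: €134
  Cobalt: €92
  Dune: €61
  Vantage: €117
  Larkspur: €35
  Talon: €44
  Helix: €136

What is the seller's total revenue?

Total revenue: €607

Ordering the bids: 136 (Helix), 134 (Zephyr), 128 (Ember), 117 (Vantage), 92 (Cobalt), 61 (Dune), 60 (Quill), …
The 5 highest are Helix, Zephyr, Ember, Vantage, Cobalt.
Total revenue = 136 + 134 + 128 + 117 + 92 = €607.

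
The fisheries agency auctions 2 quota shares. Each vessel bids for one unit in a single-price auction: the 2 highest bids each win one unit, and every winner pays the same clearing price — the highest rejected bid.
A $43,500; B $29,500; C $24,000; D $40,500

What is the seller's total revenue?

Total revenue: $59,000

Sorting: 43,500 (A), 40,500 (D), 29,500 (B), 24,000 (C)
The 2 highest are A, D.
Clearing price = highest rejected bid = $29,500.
Total revenue = 2 × $29,500 = $59,000.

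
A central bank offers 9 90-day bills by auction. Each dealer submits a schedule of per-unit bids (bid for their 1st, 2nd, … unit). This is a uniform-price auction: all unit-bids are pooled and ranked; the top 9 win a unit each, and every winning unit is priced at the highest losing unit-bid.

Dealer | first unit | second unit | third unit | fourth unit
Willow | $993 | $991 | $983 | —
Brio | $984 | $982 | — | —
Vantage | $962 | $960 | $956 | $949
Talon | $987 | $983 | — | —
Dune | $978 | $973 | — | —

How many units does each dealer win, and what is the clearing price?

All unit-bids, highest first — top 9: 993 (Willow-1), 991 (Willow-2), 987 (Talon-1), 984 (Brio-1), 983 (Willow-3), 983 (Talon-2), 982 (Brio-2), 978 (Dune-1), 973 (Dune-2)
First bid not allocated: $962.
Allocation: Brio 2, Dune 2, Talon 2, Willow 3.

Brio 2, Dune 2, Talon 2, Willow 3; clearing price $962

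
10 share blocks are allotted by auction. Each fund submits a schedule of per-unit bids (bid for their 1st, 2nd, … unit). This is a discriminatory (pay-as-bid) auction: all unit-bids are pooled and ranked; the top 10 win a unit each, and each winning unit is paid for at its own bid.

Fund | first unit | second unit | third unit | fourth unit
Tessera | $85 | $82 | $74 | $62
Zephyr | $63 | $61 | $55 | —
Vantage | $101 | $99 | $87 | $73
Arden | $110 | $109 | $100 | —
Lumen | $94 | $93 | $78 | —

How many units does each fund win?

Pooled unit-bids ranked (top 10): 110 (Arden-1), 109 (Arden-2), 101 (Vantage-1), 100 (Arden-3), 99 (Vantage-2), 94 (Lumen-1), 93 (Lumen-2), 87 (Vantage-3), 85 (Tessera-1), 82 (Tessera-2)
Next rejected bid: $78 (not a price — pay-as-bid).
Allocation: Arden 3, Lumen 2, Tessera 2, Vantage 3.

Arden 3, Lumen 2, Tessera 2, Vantage 3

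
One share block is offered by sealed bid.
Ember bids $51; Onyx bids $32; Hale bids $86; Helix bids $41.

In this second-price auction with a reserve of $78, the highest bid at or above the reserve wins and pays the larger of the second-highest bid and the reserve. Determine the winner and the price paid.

Hale pays $78

Sorting bids: 86 (Hale) > 51 (Ember) > 41 (Helix) > 32 (Onyx)
Highest eligible bid: Hale at $86.
max(second-highest $51, reserve $78) = $78.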